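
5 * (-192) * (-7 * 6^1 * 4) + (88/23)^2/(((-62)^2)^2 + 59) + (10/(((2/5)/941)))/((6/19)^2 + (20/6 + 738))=1012489462573819192093/6276601634902260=161311.73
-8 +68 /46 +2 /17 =-2504 /391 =-6.40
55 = 55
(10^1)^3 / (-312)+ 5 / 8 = -805 / 312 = -2.58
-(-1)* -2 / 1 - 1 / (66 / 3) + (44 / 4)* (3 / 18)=-7 / 33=-0.21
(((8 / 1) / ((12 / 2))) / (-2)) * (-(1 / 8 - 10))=-79 / 12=-6.58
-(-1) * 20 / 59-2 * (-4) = 492 / 59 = 8.34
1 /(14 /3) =3 /14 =0.21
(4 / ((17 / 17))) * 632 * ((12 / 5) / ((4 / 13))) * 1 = 98592 / 5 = 19718.40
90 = 90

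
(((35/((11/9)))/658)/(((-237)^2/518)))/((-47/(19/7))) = -0.00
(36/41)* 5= 180/41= 4.39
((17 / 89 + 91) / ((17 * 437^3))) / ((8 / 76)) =4058 / 6645530231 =0.00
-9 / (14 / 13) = -117 / 14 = -8.36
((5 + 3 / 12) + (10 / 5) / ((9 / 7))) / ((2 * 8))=245 / 576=0.43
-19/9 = -2.11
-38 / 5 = -7.60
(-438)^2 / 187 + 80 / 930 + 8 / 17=17851172 / 17391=1026.46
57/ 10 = 5.70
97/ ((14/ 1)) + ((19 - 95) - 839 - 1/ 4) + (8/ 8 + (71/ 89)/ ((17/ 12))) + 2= -38329181/ 42364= -904.76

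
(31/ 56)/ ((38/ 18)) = 279/ 1064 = 0.26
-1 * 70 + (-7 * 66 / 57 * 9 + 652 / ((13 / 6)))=157.98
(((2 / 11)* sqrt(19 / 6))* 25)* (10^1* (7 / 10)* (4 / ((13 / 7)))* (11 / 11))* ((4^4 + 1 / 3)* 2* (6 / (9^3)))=15072400* sqrt(114) / 312741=514.58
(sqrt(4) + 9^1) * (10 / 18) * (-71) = -3905 / 9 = -433.89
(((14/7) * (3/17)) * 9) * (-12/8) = -81/17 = -4.76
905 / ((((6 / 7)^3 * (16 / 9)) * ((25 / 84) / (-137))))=-372109.98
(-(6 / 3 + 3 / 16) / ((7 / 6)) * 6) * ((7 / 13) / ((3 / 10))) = -525 / 26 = -20.19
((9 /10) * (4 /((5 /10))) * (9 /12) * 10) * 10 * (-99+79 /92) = -1218915 /23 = -52996.30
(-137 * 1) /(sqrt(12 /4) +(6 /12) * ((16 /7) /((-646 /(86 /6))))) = -80.27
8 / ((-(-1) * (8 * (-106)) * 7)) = -1 / 742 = -0.00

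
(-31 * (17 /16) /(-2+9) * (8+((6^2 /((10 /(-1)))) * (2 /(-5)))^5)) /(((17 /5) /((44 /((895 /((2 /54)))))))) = -0.04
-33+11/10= -319/10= -31.90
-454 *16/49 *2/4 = -3632/49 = -74.12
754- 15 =739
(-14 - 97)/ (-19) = 111/ 19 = 5.84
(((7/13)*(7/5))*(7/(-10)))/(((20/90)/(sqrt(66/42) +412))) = -317961/325-441*sqrt(77)/1300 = -981.32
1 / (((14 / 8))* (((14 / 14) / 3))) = 1.71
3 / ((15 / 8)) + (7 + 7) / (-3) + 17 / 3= 13 / 5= 2.60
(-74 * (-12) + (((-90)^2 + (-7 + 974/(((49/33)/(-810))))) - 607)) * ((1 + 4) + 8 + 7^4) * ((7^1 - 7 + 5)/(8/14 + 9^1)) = -659467071.60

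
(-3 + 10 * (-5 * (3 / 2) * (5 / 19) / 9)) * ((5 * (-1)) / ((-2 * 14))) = -370 / 399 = -0.93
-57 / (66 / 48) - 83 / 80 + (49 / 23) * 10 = -428839 / 20240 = -21.19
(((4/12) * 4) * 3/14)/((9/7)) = 2/9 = 0.22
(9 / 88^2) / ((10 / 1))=9 / 77440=0.00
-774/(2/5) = -1935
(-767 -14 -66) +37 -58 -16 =-884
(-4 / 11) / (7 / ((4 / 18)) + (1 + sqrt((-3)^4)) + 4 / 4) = -8 / 935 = -0.01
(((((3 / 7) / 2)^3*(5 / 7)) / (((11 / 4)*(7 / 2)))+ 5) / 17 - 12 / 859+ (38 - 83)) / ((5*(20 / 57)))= -6881763878511 / 269975883100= -25.49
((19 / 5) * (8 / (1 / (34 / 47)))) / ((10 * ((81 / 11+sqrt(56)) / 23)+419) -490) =-22427616112 / 68983735115 -57530176 * sqrt(14) / 13796747023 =-0.34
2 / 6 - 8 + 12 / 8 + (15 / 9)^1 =-9 / 2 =-4.50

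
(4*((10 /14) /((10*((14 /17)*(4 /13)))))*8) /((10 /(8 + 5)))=11.73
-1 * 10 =-10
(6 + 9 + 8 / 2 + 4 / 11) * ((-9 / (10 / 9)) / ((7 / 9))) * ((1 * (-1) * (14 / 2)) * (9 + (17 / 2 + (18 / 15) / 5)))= 137730699 / 5500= 25041.95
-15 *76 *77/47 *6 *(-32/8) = 2106720/47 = 44823.83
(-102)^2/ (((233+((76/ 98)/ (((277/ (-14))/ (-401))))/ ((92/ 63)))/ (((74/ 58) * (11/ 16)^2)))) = 74188237167/ 2882393984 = 25.74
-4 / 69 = -0.06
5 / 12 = 0.42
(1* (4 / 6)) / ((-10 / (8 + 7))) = -1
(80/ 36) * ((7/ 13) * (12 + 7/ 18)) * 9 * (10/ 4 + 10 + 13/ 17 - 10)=288785/ 663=435.57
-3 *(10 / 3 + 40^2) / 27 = -4810 / 27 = -178.15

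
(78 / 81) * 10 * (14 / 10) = 364 / 27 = 13.48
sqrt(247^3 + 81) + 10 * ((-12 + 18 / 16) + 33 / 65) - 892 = -51775 / 52 + 2 * sqrt(3767326) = 2886.25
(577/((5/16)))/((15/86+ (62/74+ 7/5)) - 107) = -29376224/1663991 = -17.65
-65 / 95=-13 / 19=-0.68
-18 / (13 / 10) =-180 / 13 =-13.85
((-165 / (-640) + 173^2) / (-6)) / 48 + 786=25144159 / 36864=682.08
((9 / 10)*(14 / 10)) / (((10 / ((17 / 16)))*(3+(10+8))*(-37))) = -51 / 296000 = -0.00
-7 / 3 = -2.33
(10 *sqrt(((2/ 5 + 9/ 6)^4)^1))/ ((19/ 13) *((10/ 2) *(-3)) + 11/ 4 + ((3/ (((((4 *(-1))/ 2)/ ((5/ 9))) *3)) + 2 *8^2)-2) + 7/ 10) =84474/ 250963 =0.34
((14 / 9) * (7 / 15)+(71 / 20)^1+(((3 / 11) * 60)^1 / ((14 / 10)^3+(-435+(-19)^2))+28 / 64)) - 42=-2646523201 / 70543440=-37.52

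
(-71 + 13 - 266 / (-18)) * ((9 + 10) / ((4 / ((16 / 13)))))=-29564 / 117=-252.68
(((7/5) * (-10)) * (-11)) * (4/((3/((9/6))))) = 308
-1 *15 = -15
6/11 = 0.55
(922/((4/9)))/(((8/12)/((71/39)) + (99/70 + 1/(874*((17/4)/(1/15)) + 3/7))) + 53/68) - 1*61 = 252862887582209/337429806841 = 749.38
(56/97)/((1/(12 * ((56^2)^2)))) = 6608781312/97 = 68131766.10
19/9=2.11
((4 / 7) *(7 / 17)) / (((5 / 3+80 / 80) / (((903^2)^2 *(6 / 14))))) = 854860933647 / 34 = 25142968636.68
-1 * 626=-626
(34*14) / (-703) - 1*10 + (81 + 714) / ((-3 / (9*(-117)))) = 196161129 / 703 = 279034.32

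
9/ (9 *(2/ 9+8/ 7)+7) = 7/ 15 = 0.47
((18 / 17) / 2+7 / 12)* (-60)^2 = 68100 / 17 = 4005.88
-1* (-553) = 553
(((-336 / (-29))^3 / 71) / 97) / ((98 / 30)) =11612160 / 167967043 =0.07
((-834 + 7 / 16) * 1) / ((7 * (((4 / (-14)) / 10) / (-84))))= -350096.25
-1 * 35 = -35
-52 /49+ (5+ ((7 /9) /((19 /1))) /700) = 3300349 /837900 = 3.94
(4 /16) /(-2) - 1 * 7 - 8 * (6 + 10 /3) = -1963 /24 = -81.79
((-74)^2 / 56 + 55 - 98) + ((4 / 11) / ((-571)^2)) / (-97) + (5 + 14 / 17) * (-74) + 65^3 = 22706928866729123 / 82796807786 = 274248.84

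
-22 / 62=-11 / 31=-0.35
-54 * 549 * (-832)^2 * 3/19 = -61565018112/19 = -3240264111.16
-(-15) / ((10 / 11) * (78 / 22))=121 / 26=4.65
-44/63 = -0.70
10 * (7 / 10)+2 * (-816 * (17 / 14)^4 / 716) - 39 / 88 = 60561359 / 37820552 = 1.60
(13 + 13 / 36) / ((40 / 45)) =481 / 32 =15.03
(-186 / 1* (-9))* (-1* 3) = -5022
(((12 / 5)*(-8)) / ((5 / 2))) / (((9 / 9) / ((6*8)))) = -9216 / 25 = -368.64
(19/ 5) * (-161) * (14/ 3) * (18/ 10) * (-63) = 323764.56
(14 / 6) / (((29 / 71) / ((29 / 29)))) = 497 / 87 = 5.71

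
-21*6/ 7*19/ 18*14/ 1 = -266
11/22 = 1/2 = 0.50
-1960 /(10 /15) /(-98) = 30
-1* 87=-87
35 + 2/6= 106/3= 35.33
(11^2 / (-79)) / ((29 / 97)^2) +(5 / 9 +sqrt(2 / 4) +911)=sqrt(2) / 2 +534819155 / 597951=895.13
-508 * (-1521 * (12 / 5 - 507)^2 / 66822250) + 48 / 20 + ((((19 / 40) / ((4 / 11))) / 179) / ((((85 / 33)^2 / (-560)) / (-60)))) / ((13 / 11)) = 1672747337945128308 / 561727044896875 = 2977.87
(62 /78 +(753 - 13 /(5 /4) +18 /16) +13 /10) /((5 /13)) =1163479 /600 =1939.13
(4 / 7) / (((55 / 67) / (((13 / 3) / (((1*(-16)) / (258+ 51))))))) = -89713 / 1540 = -58.26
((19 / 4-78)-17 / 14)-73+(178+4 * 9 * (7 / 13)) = 49.92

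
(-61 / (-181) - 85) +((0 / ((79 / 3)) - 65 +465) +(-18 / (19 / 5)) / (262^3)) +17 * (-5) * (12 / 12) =7123112294811 / 30924739796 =230.34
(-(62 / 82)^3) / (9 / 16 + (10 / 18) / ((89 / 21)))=-127267152 / 204212923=-0.62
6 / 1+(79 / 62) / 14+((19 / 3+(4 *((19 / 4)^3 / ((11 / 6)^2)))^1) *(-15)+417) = -83237831 / 52514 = -1585.06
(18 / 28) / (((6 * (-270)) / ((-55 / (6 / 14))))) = 0.05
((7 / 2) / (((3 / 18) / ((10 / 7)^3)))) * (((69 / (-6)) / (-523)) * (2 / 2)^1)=34500 / 25627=1.35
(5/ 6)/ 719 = 5/ 4314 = 0.00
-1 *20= -20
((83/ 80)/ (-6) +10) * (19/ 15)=89623/ 7200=12.45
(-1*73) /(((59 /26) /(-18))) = 579.05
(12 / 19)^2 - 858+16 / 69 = -21356210 / 24909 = -857.37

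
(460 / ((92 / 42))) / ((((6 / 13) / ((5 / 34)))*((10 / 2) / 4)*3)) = 910 / 51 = 17.84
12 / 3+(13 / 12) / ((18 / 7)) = 955 / 216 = 4.42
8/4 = 2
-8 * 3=-24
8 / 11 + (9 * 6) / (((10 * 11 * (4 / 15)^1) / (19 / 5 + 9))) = 1336 / 55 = 24.29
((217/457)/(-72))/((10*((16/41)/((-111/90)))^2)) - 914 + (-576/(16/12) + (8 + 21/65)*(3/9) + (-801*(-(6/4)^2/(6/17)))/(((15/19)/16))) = 100668999182559731/985540608000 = 102145.97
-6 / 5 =-1.20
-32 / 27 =-1.19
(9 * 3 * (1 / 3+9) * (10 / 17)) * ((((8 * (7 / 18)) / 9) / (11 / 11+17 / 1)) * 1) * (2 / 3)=7840 / 4131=1.90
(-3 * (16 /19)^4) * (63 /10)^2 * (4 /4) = -195084288 /3258025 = -59.88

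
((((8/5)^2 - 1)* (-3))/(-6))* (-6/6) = -39/50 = -0.78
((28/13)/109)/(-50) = -14/35425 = -0.00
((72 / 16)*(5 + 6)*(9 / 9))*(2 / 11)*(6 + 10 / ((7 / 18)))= 1998 / 7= 285.43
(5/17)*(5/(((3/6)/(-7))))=-350/17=-20.59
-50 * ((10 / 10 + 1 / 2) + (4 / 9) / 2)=-775 / 9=-86.11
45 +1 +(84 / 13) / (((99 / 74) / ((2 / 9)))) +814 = 861.07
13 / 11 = 1.18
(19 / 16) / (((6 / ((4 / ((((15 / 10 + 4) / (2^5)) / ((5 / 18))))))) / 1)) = 380 / 297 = 1.28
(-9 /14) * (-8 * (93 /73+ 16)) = 45396 /511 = 88.84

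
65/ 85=13/ 17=0.76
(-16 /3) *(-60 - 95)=2480 /3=826.67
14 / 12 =7 / 6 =1.17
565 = 565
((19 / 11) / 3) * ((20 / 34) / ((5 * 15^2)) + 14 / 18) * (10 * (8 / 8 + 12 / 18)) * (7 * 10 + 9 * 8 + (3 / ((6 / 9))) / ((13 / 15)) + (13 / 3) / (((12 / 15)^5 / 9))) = 15419069449 / 7755264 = 1988.21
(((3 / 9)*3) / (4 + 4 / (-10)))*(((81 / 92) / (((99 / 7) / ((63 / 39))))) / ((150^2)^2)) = 49 / 888030000000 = 0.00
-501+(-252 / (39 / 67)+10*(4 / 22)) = -133291 / 143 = -932.10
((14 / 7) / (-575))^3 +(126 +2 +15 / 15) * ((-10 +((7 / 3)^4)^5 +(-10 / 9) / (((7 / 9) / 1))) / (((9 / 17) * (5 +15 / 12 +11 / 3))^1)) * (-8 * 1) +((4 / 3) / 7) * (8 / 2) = -146110218864957156695982235192 / 32480649758459109375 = -4498377340.09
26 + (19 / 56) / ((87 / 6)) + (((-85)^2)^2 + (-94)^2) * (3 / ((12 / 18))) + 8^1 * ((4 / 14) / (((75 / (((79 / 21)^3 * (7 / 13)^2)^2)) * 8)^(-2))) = 11273088671222346776226359905591625 / 47982306957719412545730092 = 234942615.02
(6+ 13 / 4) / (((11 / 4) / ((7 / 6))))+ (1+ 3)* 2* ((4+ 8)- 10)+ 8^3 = 35107 / 66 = 531.92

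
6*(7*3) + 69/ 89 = 11283/ 89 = 126.78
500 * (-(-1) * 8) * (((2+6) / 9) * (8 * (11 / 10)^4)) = 1874048 / 45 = 41645.51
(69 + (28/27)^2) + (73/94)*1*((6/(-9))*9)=2241344/34263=65.42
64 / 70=32 / 35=0.91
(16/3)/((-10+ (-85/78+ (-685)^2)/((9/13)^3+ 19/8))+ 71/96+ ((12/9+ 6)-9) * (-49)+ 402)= 4871680/158777267021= 0.00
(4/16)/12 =1/48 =0.02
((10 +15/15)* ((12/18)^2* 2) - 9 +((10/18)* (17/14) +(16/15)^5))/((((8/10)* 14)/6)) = 30120689/19845000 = 1.52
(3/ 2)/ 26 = 3/ 52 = 0.06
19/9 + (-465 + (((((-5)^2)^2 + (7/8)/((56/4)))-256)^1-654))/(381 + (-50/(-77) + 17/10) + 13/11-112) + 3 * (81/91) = 2.03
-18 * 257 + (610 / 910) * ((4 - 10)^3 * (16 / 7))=-3157578 / 637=-4956.95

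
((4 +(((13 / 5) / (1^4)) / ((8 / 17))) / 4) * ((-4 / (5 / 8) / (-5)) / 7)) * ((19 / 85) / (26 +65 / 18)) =1026 / 138125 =0.01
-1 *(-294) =294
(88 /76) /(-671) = -2 /1159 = -0.00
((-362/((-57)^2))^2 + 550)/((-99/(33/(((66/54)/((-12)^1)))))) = 23223726376/12901779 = 1800.04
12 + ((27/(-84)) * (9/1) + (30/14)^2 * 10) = 10785/196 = 55.03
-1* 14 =-14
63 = 63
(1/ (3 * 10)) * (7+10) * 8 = 68/ 15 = 4.53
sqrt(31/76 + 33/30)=sqrt(54435)/190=1.23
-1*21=-21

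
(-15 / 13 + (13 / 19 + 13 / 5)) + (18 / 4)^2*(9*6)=2706207 / 2470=1095.63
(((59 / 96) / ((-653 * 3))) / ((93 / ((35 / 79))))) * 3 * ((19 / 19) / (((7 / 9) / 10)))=-1475 / 25587152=-0.00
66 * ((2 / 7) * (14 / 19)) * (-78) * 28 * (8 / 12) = -384384 / 19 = -20230.74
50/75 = 2/3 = 0.67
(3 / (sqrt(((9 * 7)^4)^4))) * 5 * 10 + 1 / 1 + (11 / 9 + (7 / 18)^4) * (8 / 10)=660450162542195 / 330874373690028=2.00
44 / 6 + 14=64 / 3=21.33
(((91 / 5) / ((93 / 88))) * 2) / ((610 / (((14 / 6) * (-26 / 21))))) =-208208 / 1276425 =-0.16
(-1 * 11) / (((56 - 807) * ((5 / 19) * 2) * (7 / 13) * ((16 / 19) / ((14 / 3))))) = 51623 / 180240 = 0.29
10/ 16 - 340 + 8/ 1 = -2651/ 8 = -331.38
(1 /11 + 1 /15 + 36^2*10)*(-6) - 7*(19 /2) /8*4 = -17114723 /220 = -77794.20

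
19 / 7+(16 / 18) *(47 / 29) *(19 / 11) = 5.20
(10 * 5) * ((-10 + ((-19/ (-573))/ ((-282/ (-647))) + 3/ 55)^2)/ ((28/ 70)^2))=-19712023615171775/ 6318628565832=-3119.67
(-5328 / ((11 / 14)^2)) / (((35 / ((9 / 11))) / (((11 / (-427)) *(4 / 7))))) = 767232 / 258335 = 2.97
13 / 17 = 0.76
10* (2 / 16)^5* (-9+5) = -5 / 4096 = -0.00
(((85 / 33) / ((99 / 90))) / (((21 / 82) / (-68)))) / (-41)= 115600 / 7623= 15.16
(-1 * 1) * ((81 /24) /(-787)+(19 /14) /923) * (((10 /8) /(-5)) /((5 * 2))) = -22927 /325427648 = -0.00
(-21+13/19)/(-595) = 386/11305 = 0.03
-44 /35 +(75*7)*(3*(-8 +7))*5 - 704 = -300309 /35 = -8580.26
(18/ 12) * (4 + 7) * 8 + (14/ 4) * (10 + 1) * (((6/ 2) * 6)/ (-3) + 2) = -22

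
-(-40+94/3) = 8.67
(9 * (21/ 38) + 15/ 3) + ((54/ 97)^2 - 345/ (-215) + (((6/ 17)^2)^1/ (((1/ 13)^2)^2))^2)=16253531924293093711/ 1284077411426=12657750.83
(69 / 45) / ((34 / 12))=46 / 85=0.54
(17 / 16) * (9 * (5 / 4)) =765 / 64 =11.95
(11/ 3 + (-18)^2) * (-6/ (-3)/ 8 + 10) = 40303/ 12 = 3358.58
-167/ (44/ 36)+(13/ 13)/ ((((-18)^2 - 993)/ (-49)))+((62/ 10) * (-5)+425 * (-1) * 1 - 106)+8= -5081854/ 7359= -690.56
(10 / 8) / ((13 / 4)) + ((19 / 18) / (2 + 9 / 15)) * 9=105 / 26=4.04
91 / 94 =0.97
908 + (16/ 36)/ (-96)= 196127/ 216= 908.00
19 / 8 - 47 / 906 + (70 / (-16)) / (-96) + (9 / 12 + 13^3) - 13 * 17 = 229514437 / 115968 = 1979.12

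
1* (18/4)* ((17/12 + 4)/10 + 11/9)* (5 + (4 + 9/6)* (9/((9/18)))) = 1651/2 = 825.50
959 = 959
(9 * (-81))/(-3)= 243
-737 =-737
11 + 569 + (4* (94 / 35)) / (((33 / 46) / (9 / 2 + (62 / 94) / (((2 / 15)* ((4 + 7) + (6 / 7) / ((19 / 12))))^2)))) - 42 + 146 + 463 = 8843286059 / 7257173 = 1218.56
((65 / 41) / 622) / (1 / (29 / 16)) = 1885 / 408032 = 0.00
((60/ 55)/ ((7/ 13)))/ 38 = 0.05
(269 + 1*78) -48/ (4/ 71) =-505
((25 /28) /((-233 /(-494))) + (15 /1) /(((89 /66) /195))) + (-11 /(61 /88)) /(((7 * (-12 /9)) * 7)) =269159104349 /123965786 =2171.24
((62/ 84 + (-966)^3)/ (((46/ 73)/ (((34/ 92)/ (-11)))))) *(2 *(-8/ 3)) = -93968532908882/ 366597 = -256326519.06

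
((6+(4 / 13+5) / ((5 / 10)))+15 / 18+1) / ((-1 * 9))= -1439 / 702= -2.05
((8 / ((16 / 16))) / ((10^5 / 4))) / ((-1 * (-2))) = 1 / 6250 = 0.00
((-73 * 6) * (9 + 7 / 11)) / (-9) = 15476 / 33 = 468.97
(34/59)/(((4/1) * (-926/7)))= -119/109268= -0.00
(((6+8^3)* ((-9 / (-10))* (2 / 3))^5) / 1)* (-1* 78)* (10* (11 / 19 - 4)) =255272472 / 2375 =107483.15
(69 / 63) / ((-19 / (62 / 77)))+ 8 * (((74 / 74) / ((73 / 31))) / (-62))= -0.10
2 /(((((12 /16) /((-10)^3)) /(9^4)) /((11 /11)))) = -17496000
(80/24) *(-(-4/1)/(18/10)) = 200/27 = 7.41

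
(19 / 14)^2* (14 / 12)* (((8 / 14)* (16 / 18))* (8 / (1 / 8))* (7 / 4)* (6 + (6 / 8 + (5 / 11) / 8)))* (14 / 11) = 3459824 / 3267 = 1059.02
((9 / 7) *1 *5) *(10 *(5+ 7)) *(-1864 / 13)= -10065600 / 91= -110610.99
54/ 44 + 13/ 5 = 3.83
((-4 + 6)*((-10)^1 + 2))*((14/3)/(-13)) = 5.74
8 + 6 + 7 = 21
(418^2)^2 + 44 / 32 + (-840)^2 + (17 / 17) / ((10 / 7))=1221167271123 / 40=30529181778.08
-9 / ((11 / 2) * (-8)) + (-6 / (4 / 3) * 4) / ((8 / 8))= -783 / 44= -17.80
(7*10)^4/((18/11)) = 132055000/9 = 14672777.78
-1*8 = -8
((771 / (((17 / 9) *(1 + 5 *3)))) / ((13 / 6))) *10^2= 520425 / 442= 1177.43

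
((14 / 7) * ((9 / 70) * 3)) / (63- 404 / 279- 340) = -0.00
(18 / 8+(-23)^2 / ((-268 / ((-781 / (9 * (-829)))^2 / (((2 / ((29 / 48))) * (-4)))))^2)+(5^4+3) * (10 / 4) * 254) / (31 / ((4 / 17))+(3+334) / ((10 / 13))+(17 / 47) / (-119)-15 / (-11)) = 236817942499838467051768621961604935 / 339214993345642102522462112514048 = 698.14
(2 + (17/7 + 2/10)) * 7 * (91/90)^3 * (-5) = -753571/4500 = -167.46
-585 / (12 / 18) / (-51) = 585 / 34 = 17.21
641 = 641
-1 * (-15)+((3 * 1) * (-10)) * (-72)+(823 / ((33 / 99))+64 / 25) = 116164 / 25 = 4646.56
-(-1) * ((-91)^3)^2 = 567869252041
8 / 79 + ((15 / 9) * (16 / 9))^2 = 511432 / 57591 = 8.88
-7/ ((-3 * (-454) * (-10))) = 7/ 13620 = 0.00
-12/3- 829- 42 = -875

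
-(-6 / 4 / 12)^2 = -1 / 64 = -0.02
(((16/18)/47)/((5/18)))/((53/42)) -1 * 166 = -2066858/12455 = -165.95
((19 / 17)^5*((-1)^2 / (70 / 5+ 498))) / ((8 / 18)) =22284891 / 2907867136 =0.01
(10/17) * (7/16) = 35/136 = 0.26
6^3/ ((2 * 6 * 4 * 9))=1/ 2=0.50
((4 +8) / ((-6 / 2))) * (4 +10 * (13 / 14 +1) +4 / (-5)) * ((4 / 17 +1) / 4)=-2361 / 85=-27.78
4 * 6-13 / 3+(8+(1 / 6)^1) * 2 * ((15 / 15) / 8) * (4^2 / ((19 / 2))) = 439 / 19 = 23.11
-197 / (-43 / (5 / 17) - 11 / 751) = 739735 / 549036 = 1.35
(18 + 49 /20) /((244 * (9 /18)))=409 /2440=0.17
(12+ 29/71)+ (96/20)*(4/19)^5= 10908960991/879015145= 12.41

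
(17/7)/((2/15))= 255/14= 18.21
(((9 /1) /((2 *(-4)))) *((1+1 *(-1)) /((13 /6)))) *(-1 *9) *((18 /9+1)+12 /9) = 0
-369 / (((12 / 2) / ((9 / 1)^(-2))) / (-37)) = 1517 / 54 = 28.09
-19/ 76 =-1/ 4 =-0.25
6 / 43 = 0.14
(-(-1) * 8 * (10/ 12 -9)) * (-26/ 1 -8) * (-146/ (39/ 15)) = -4864720/ 39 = -124736.41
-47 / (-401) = 47 / 401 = 0.12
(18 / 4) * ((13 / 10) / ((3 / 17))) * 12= 1989 / 5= 397.80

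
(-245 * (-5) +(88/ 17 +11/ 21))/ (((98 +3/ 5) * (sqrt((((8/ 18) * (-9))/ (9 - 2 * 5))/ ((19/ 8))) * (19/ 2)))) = 549200 * sqrt(38)/ 3344019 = 1.01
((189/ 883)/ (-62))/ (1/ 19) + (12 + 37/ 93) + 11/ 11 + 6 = 3175091/ 164238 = 19.33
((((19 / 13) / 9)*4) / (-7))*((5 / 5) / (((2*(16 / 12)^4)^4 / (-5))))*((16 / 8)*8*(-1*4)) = -454382055 / 24427626496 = -0.02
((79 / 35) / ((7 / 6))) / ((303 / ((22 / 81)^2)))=76472 / 162351945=0.00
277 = 277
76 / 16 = 19 / 4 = 4.75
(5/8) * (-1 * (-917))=4585/8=573.12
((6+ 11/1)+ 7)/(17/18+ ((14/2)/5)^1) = 2160/211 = 10.24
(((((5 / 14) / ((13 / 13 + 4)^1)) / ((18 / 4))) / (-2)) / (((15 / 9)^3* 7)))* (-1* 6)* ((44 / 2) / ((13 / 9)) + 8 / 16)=3681 / 159250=0.02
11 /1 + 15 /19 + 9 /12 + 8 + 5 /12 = 2389 /114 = 20.96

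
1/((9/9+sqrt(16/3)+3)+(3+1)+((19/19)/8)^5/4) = 412317253632/3023663267843-68719476736 * sqrt(3)/3023663267843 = 0.10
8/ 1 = 8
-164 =-164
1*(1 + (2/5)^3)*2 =266/125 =2.13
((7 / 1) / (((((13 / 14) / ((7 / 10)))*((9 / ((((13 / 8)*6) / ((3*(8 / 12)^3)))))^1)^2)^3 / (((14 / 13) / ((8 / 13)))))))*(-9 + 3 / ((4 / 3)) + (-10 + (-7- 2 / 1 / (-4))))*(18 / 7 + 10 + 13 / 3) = -2903112781864659 / 429496729600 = -6759.34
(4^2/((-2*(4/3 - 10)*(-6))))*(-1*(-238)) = -476/13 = -36.62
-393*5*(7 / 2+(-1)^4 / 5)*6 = -43623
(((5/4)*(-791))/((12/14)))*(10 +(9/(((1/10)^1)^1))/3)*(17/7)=-336175/3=-112058.33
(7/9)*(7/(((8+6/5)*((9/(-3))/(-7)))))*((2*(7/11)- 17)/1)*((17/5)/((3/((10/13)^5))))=-50438150000/7608907449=-6.63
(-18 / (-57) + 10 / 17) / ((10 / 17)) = 146 / 95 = 1.54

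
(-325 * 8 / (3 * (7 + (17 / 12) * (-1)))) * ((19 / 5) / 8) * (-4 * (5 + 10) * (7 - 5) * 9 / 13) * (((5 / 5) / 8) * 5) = 256500 / 67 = 3828.36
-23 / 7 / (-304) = 0.01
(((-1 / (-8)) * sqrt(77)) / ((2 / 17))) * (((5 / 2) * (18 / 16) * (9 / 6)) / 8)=2295 * sqrt(77) / 4096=4.92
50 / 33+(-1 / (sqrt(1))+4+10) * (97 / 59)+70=180853 / 1947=92.89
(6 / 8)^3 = 27 / 64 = 0.42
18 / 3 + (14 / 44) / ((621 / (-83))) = 81391 / 13662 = 5.96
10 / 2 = 5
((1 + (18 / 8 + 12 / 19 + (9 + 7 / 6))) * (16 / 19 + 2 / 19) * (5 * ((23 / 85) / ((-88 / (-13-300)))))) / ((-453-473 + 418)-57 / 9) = -0.12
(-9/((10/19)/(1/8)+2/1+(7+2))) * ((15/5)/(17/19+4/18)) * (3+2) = -438615/55199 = -7.95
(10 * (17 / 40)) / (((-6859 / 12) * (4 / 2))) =-51 / 13718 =-0.00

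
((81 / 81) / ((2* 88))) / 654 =1 / 115104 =0.00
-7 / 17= -0.41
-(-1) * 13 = 13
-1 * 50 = -50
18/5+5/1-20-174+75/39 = -11926/65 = -183.48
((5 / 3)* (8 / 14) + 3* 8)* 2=1048 / 21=49.90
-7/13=-0.54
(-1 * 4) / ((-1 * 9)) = 4 / 9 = 0.44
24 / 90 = 4 / 15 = 0.27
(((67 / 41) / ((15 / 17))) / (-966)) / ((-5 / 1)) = 1139 / 2970450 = 0.00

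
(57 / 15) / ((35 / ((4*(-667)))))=-289.67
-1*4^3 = -64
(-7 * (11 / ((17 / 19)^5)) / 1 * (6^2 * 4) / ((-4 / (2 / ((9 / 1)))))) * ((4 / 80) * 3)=1143957738 / 7099285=161.14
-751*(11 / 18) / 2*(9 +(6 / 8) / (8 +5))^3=-95907558219 / 562432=-170522.94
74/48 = 37/24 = 1.54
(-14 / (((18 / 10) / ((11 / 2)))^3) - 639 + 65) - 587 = -4550101 / 2916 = -1560.39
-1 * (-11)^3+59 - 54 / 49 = 68056 / 49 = 1388.90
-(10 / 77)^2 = -100 / 5929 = -0.02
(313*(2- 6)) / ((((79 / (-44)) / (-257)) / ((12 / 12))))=-179210.33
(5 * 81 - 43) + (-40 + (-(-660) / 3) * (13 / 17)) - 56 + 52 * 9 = 15338 / 17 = 902.24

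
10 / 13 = 0.77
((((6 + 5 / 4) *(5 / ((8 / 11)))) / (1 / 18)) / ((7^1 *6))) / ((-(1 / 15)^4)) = -242240625 / 224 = -1081431.36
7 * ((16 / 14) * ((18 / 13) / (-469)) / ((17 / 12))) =-1728 / 103649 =-0.02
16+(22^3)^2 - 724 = 113379196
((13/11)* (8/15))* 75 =520/11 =47.27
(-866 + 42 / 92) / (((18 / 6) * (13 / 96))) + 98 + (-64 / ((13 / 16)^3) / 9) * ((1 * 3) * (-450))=801689078 / 50531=15865.29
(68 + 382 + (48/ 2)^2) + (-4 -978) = 44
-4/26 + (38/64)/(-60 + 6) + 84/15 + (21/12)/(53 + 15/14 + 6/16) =1872351733/342463680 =5.47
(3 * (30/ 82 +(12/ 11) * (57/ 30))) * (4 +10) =230958/ 2255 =102.42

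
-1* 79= -79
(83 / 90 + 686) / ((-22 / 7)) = -432761 / 1980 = -218.57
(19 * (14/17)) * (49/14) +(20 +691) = 13018/17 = 765.76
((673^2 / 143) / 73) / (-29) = -452929 / 302731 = -1.50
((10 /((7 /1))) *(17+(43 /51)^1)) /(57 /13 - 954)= -3380 /125919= -0.03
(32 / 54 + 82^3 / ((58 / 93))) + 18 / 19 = 13152630866 / 14877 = 884091.61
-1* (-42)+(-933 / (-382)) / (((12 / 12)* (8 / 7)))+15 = 59.14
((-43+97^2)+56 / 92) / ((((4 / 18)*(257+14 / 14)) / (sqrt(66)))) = 1327.23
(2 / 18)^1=1 / 9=0.11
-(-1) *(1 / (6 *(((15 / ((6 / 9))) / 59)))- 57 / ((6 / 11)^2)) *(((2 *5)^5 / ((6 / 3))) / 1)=-258047500 / 27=-9557314.81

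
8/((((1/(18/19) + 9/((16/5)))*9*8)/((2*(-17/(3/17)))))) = -5.53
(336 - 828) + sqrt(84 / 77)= -492 + 2 * sqrt(33) / 11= -490.96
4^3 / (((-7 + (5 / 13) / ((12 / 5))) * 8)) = -1248 / 1067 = -1.17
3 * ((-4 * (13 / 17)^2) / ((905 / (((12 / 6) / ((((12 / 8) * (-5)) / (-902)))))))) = -2439008 / 1307725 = -1.87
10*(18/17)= 10.59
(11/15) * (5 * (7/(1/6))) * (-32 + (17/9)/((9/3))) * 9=-130438/3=-43479.33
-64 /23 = -2.78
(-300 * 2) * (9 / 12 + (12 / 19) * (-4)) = 20250 / 19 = 1065.79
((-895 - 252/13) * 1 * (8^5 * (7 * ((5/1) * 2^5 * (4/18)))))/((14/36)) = -249288458240/13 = -19176035249.23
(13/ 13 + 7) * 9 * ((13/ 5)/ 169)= 72/ 65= 1.11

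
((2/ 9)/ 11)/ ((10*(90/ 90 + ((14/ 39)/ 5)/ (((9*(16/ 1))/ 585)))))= 8/ 5115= 0.00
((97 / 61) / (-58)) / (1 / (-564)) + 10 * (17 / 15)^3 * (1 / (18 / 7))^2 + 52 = 13475911453 / 193440150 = 69.66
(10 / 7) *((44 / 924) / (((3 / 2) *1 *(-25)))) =-4 / 2205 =-0.00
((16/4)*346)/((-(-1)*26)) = 692/13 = 53.23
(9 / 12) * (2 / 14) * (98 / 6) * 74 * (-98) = -12691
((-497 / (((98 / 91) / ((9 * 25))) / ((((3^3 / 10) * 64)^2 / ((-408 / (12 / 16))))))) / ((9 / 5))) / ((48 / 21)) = 23550345 / 17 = 1385314.41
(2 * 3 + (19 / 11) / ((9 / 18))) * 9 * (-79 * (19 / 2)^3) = -63397737 / 11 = -5763430.64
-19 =-19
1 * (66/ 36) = 11/ 6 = 1.83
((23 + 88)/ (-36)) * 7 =-259/ 12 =-21.58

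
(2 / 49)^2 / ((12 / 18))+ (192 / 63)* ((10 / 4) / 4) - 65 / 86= 713273 / 619458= 1.15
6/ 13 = 0.46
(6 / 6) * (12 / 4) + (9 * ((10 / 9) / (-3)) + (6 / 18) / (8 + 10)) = -17 / 54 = -0.31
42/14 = 3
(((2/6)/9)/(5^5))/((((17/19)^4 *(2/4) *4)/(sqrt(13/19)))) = 6859 *sqrt(247)/14094168750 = 0.00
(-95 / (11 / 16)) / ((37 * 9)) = -1520 / 3663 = -0.41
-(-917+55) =862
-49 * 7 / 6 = -343 / 6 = -57.17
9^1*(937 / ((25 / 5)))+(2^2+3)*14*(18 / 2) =12843 / 5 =2568.60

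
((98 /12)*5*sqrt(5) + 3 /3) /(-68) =-245*sqrt(5) /408-1 /68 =-1.36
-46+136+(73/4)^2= 6769/16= 423.06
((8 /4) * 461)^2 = 850084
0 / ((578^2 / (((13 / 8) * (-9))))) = 0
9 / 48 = 3 / 16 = 0.19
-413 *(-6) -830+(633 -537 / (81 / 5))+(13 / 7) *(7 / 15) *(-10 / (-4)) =121501 / 54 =2250.02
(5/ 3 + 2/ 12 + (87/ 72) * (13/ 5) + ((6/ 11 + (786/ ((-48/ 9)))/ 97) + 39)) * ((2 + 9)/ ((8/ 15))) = 688233/ 776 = 886.90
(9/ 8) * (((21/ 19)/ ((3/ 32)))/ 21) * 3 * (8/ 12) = 24/ 19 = 1.26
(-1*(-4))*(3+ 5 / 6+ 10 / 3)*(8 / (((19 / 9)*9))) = 688 / 57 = 12.07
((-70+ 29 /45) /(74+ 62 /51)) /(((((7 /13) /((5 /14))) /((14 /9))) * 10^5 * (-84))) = 689741 /6090033600000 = 0.00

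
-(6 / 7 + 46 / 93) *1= -880 / 651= -1.35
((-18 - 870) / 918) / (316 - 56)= -37 / 9945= -0.00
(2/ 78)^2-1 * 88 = -133847/ 1521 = -88.00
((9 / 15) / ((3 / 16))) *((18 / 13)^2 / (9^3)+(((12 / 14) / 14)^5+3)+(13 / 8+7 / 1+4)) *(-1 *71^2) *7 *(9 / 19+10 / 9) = -146760345394716807574 / 52478049991185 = -2796604.40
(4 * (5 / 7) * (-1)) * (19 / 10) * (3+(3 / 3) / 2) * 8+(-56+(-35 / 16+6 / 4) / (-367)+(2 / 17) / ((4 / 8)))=-20739717 / 99824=-207.76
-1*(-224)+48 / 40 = 1126 / 5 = 225.20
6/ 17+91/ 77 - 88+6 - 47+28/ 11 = -23360/ 187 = -124.92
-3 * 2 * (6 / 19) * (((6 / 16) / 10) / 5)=-27 / 1900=-0.01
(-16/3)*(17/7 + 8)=-55.62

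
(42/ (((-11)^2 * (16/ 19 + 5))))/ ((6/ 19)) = 2527/ 13431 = 0.19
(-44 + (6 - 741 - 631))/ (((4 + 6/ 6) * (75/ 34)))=-3196/ 25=-127.84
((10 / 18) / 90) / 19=0.00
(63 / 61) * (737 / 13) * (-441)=-20476071 / 793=-25821.02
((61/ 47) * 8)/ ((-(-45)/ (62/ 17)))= 30256/ 35955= 0.84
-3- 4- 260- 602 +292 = -577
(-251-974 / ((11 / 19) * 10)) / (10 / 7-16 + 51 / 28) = 30744 / 935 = 32.88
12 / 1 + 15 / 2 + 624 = 1287 / 2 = 643.50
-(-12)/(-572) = -3/143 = -0.02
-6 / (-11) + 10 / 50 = 41 / 55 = 0.75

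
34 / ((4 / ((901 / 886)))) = 15317 / 1772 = 8.64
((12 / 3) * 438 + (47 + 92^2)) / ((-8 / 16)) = -20526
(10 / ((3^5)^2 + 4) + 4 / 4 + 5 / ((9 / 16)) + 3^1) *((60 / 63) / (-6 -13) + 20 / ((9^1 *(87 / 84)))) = 498286312120 / 18449161101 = 27.01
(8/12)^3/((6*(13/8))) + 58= 61106/1053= 58.03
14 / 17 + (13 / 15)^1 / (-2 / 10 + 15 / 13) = 5477 / 3162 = 1.73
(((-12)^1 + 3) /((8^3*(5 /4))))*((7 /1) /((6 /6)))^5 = -151263 /640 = -236.35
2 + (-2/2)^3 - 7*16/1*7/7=-111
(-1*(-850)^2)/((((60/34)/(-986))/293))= 354838968500/3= 118279656166.67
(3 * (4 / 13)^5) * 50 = 153600 / 371293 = 0.41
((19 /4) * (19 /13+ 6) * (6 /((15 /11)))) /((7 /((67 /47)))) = 1358291 /42770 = 31.76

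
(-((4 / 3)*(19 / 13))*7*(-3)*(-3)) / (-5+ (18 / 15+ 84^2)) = -7980 / 458393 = -0.02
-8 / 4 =-2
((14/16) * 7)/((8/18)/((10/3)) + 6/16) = 735/61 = 12.05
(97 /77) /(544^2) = 0.00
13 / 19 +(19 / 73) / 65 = 62046 / 90155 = 0.69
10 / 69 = 0.14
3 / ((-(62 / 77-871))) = 77 / 22335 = 0.00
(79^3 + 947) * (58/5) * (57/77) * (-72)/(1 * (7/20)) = -470337902208/539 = -872612063.47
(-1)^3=-1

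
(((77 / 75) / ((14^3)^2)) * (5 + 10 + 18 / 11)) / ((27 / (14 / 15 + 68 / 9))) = 11651 / 16336404000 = 0.00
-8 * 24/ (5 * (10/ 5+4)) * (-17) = 544/ 5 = 108.80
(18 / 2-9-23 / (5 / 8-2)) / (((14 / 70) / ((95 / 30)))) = 8740 / 33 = 264.85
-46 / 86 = -0.53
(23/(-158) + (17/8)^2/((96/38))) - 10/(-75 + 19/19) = 15956497/8979456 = 1.78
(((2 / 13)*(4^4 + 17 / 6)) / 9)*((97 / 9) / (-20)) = -150641 / 63180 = -2.38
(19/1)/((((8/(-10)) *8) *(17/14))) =-665/272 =-2.44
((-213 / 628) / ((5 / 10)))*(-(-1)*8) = -852 / 157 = -5.43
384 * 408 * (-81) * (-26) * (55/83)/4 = 54660595.66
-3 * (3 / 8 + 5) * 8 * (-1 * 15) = 1935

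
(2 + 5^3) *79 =10033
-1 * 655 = -655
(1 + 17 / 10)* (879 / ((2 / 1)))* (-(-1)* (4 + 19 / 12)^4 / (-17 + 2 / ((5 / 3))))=-5904278453 / 80896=-72986.04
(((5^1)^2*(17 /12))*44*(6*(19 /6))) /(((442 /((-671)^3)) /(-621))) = 12567556685570.19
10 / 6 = 5 / 3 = 1.67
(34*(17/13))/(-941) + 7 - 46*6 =-3291255/12233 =-269.05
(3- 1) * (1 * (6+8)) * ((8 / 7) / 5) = 32 / 5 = 6.40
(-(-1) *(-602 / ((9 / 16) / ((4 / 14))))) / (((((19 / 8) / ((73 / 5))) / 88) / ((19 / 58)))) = -70715392 / 1305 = -54188.04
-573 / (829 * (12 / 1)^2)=-191 / 39792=-0.00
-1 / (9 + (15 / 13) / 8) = -104 / 951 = -0.11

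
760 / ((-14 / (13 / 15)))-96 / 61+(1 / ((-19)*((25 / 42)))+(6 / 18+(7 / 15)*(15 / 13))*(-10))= -454263626 / 7910175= -57.43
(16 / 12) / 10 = 2 / 15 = 0.13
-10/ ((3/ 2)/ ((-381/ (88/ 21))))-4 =13247/ 22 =602.14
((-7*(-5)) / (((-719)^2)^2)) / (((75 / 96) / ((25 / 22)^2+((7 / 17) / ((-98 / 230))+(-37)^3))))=-0.00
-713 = -713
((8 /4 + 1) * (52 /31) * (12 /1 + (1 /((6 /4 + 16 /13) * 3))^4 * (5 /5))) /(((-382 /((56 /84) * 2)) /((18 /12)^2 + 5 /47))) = -284501636438344 /572810978106207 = -0.50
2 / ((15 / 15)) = 2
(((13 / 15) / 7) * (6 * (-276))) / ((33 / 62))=-385.21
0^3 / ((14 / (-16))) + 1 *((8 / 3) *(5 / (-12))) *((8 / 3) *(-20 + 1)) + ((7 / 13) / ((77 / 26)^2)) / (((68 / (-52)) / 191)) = 18400348 / 388773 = 47.33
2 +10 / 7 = 24 / 7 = 3.43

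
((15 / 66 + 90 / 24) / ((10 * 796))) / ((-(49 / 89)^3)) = -3524845 / 1177296736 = -0.00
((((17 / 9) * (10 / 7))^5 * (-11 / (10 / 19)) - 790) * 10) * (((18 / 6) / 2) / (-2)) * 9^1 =9378814997425 / 36756909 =255157.88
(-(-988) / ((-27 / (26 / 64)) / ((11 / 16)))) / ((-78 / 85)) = 230945 / 20736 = 11.14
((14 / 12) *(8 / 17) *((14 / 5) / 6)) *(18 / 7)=0.66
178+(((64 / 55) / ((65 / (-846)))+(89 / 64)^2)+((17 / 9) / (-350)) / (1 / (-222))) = 51042123283 / 307507200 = 165.99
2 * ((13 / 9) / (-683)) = -26 / 6147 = -0.00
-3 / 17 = -0.18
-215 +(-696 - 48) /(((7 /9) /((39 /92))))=-99901 /161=-620.50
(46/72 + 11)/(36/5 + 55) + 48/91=728053/1018836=0.71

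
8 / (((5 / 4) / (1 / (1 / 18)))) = 576 / 5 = 115.20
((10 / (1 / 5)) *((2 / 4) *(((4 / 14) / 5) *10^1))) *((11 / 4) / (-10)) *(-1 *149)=8195 / 14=585.36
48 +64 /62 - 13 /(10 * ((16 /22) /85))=-51041 /496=-102.91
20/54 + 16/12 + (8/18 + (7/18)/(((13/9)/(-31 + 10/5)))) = -3973/702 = -5.66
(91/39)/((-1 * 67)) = -7/201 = -0.03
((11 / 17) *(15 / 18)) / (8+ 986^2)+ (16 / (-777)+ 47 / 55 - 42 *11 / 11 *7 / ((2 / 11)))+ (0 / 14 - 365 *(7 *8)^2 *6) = -9703812258718904141 / 1412602689960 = -6869456.17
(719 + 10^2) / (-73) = -819 / 73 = -11.22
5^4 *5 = 3125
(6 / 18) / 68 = 1 / 204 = 0.00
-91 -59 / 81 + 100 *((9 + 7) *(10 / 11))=1214270 / 891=1362.82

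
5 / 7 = 0.71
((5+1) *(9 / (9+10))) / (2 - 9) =-54 / 133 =-0.41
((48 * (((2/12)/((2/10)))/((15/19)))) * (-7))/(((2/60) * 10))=-1064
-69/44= -1.57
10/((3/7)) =70/3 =23.33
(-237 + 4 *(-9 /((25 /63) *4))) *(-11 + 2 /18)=212072 /75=2827.63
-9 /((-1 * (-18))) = -1 /2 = -0.50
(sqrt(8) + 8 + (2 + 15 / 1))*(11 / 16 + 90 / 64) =67*sqrt(2) / 16 + 1675 / 32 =58.27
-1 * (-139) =139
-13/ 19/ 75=-13/ 1425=-0.01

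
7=7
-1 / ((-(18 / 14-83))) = -7 / 572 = -0.01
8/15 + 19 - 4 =233/15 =15.53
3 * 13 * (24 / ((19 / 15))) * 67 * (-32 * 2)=-60203520 / 19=-3168606.32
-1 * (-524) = 524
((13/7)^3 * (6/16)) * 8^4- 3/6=6748841/686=9837.96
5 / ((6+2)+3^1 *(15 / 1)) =5 / 53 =0.09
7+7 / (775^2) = 4204382 / 600625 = 7.00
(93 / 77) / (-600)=-31 / 15400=-0.00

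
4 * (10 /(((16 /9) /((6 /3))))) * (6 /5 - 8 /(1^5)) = -306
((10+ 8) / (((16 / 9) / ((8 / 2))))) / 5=81 / 10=8.10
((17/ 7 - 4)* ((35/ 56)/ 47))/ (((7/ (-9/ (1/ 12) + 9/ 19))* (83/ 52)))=1460745/ 7263662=0.20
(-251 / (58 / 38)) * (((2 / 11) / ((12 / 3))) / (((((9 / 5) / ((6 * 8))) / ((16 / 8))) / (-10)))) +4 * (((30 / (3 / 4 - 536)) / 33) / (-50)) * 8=3986.63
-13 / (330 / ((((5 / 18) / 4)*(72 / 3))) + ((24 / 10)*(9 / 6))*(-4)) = -65 / 918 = -0.07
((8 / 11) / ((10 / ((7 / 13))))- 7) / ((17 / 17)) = -4977 / 715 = -6.96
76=76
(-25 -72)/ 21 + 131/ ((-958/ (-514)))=660544/ 10059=65.67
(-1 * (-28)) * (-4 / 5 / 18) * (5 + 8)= -728 / 45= -16.18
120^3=1728000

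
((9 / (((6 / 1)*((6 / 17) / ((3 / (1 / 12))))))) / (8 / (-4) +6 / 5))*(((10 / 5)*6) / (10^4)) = -459 / 2000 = -0.23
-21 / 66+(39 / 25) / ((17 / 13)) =8179 / 9350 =0.87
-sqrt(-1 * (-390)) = -sqrt(390) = -19.75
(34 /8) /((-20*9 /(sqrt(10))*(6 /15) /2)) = -17*sqrt(10) /144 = -0.37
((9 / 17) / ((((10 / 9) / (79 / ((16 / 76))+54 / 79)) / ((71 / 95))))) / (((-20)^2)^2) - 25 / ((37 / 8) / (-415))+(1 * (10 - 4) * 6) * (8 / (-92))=311321560835745659 / 138975788800000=2240.11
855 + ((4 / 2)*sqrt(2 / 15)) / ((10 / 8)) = 8*sqrt(30) / 75 + 855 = 855.58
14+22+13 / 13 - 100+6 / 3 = -61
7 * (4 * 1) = 28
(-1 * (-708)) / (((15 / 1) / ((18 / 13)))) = 4248 / 65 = 65.35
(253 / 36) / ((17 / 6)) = 253 / 102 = 2.48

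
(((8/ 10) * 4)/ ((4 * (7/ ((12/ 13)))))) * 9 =432/ 455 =0.95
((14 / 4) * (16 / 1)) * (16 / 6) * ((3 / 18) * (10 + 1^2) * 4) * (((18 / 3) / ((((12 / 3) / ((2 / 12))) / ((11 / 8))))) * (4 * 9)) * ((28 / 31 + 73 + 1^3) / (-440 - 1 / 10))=-11654720 / 5053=-2306.50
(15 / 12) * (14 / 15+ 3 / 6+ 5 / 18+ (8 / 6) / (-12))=2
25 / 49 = 0.51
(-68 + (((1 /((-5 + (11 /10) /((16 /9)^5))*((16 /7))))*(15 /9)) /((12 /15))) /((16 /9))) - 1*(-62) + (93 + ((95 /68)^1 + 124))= 747482298623 /3520989748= 212.29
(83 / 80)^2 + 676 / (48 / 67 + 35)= 306354177 / 15315200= 20.00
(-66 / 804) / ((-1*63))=11 / 8442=0.00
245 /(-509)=-245 /509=-0.48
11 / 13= 0.85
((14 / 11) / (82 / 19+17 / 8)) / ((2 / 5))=5320 / 10769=0.49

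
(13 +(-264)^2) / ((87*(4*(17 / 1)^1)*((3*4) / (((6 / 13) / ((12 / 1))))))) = 69709 / 1845792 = 0.04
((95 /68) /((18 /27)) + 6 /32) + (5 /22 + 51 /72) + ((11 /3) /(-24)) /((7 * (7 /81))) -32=-12769787 /439824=-29.03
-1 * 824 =-824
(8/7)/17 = 8/119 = 0.07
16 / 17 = 0.94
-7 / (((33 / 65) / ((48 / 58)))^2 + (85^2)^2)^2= -511813120000 / 199234611145124012933301121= -0.00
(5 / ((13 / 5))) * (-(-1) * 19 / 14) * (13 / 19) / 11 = 25 / 154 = 0.16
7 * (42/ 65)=294/ 65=4.52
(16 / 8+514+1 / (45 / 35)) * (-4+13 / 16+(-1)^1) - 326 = -358561 / 144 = -2490.01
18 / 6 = 3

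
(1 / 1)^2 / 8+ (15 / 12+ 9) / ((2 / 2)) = 83 / 8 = 10.38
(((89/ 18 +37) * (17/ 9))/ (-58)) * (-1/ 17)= 0.08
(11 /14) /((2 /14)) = 11 /2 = 5.50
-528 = -528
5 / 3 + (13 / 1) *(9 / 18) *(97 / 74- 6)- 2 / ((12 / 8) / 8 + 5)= -1076027 / 36852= -29.20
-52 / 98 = -26 / 49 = -0.53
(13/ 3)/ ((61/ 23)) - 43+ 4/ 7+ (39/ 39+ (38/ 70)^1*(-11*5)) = -69.65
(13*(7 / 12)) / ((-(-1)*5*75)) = 91 / 4500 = 0.02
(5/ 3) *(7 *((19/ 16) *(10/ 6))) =3325/ 144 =23.09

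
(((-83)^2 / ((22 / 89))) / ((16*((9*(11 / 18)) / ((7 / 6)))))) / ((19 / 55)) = 21459235 / 20064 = 1069.54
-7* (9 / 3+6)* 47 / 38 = -2961 / 38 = -77.92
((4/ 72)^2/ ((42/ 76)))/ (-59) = -19/ 200718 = -0.00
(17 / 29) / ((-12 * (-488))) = 17 / 169824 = 0.00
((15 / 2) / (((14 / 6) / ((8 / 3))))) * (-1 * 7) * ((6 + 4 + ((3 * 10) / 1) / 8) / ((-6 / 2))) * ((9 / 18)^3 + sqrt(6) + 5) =275 * sqrt(6) + 11275 / 8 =2082.98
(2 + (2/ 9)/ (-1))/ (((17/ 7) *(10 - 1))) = 112/ 1377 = 0.08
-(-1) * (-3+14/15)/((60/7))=-217/900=-0.24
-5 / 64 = -0.08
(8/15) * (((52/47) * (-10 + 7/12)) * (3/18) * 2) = -11752/6345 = -1.85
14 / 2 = 7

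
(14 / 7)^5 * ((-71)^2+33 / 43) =6937472 / 43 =161336.56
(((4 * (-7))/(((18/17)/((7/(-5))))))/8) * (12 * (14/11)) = 11662/165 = 70.68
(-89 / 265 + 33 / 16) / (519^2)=7321 / 1142090640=0.00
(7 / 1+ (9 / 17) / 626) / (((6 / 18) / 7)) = 1564563 / 10642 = 147.02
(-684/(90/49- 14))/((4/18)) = 75411/298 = 253.06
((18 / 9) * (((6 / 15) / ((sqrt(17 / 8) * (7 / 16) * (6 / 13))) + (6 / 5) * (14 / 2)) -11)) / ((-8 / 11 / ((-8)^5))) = -1171456 / 5 + 37486592 * sqrt(34) / 1785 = -111836.01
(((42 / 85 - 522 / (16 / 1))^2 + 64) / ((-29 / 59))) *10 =-29911371659 / 1340960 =-22305.94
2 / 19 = 0.11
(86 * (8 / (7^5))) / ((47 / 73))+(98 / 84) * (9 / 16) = 18195677 / 25277728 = 0.72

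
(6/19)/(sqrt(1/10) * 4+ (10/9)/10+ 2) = 270/1157- 972 * sqrt(10)/21983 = 0.09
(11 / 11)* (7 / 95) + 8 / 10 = 83 / 95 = 0.87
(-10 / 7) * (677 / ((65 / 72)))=-1071.30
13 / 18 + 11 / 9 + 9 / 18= 22 / 9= 2.44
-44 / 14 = -22 / 7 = -3.14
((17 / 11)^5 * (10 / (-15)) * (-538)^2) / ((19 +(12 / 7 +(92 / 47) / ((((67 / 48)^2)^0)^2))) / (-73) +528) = -68306191160648 / 21187708509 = -3223.86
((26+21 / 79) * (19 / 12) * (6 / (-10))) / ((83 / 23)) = -2185 / 316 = -6.91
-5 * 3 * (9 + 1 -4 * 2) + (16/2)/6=-86/3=-28.67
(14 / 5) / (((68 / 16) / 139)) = 7784 / 85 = 91.58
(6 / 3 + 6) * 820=6560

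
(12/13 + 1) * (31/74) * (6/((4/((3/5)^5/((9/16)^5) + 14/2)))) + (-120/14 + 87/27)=651595117/136363500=4.78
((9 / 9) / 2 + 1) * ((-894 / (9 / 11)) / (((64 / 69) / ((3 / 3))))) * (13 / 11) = -133653 / 64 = -2088.33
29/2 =14.50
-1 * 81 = -81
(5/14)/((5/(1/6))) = 0.01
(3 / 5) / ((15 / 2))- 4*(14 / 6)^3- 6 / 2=-36271 / 675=-53.73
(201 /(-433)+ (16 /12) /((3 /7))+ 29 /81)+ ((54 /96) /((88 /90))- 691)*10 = -85200638551 /12345696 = -6901.24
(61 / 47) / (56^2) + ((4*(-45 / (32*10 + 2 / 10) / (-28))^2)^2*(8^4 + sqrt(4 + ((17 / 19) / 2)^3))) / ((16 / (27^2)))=1868347265625*sqrt(8527238) / 5831290082120803492864 + 109557545306172589 / 47449901984016233408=0.00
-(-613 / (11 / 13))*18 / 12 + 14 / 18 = 215317 / 198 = 1087.46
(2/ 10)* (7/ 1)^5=16807/ 5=3361.40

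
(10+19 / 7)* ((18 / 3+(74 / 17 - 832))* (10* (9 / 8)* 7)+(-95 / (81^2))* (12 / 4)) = -214103550875 / 260253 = -822674.67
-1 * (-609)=609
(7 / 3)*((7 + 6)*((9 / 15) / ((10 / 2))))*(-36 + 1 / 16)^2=1203475 / 256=4701.07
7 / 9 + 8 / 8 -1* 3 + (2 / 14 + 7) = 373 / 63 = 5.92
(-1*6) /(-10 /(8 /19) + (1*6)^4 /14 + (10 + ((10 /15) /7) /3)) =-1512 /19871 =-0.08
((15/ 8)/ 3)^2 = 25/ 64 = 0.39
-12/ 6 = -2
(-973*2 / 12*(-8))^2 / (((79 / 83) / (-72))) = -10058048896 / 79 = -127317074.63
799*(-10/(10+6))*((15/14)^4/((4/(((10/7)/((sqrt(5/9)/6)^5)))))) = -477699028875*sqrt(5)/134456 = -7944364.71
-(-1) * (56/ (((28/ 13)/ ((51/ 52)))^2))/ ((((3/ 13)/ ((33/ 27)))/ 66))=454597/ 112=4058.90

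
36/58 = 18/29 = 0.62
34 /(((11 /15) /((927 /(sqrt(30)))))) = 15759 * sqrt(30) /11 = 7846.87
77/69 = 1.12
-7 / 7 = -1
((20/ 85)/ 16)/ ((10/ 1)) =1/ 680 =0.00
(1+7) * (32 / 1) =256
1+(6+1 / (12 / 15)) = 33 / 4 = 8.25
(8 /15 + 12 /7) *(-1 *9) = -708 /35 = -20.23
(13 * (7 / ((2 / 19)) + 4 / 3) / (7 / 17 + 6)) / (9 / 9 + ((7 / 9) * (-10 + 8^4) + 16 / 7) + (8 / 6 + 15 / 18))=0.04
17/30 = 0.57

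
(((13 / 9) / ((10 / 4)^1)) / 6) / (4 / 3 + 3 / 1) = 1 / 45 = 0.02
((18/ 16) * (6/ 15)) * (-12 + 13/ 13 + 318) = 2763/ 20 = 138.15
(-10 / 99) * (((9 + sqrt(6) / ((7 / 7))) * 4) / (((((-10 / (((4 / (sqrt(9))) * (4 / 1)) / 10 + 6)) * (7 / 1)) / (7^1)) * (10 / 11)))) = 196 * sqrt(6) / 675 + 196 / 75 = 3.32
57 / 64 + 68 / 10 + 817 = 824.69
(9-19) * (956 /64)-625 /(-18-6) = -370 /3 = -123.33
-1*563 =-563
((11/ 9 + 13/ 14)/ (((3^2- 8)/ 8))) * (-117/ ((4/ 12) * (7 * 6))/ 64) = -3523/ 1568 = -2.25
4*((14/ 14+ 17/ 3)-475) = -5620/ 3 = -1873.33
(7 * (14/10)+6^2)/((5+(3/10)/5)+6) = 2290/553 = 4.14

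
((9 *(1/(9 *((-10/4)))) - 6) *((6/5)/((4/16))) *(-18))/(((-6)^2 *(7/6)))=2304/175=13.17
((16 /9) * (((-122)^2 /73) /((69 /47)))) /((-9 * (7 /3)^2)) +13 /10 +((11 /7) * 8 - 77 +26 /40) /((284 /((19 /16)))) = -808599001673 /201873288960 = -4.01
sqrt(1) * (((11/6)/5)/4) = 11/120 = 0.09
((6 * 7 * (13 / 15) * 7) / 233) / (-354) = -637 / 206205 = -0.00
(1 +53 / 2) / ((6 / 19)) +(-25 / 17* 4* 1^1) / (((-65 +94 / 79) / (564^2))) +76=29486.84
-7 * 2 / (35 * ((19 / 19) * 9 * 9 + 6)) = -2 / 435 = -0.00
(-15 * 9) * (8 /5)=-216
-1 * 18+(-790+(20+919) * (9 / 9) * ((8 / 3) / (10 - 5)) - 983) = -6451 / 5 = -1290.20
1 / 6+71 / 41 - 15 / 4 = -911 / 492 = -1.85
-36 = -36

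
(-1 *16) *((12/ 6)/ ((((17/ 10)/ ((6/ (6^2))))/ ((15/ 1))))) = -800/ 17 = -47.06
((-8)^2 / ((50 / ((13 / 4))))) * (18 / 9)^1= 8.32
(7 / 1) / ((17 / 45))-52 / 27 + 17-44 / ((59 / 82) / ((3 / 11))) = 458360 / 27081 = 16.93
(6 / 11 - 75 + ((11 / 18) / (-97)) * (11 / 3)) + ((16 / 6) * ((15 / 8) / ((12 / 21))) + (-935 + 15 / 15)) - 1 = -115319851 / 115236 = -1000.73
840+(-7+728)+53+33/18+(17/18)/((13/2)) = 378139/234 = 1615.98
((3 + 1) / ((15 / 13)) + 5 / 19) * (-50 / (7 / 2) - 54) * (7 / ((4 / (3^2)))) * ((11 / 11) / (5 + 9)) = -762171 / 2660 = -286.53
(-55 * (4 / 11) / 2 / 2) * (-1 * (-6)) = -30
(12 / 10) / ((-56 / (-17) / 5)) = 51 / 28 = 1.82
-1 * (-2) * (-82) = -164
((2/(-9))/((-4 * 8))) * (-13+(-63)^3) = -62515/36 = -1736.53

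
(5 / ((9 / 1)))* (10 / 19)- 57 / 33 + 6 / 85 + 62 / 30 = 22460 / 31977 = 0.70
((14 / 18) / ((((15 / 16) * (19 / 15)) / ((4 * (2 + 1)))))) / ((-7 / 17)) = -1088 / 57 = -19.09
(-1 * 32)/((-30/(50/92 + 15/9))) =488/207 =2.36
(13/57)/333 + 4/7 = 76015/132867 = 0.57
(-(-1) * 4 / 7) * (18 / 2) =5.14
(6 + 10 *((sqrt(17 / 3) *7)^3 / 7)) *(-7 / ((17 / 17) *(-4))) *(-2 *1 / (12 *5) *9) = -5831 *sqrt(51) / 12 - 63 / 20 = -3473.29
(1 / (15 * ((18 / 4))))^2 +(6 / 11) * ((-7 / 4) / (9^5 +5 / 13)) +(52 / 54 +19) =6144384291371 / 307786059900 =19.96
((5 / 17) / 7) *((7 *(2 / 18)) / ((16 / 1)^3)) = 5 / 626688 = 0.00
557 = 557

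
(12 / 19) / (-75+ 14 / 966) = -414 / 49153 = -0.01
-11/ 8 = -1.38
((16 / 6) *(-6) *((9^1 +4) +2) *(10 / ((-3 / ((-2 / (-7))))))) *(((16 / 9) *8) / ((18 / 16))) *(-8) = -13107200 / 567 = -23116.75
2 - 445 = -443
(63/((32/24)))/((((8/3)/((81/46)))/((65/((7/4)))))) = 426465/368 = 1158.87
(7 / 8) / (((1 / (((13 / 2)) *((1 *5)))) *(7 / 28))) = 455 / 4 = 113.75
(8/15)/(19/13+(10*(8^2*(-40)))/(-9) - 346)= 312/1462445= 0.00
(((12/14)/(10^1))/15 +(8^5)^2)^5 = 1427247692743937823795402000000000000000000000.00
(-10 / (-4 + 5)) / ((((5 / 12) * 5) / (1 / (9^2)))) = -8 / 135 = -0.06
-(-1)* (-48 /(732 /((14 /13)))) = -56 /793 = -0.07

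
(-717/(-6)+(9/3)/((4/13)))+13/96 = 12421/96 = 129.39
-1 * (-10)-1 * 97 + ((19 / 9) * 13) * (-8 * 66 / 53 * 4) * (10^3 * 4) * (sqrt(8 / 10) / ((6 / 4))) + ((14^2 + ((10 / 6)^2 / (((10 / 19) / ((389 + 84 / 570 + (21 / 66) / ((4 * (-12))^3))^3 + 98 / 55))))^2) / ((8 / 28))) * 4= 3706829613591726324028662102491025698666938130670292885983731788087 / 2737081904181657164811695081735610553828638720000-556441600 * sqrt(5) / 477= 1354299850479946927.74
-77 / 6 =-12.83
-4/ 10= -2/ 5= -0.40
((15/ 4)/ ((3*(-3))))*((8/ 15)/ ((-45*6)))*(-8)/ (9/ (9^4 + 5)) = -52528/ 10935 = -4.80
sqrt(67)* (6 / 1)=6* sqrt(67)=49.11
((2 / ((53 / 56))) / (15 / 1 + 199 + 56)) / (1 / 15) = 56 / 477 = 0.12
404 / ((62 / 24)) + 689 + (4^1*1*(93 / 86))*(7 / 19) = 21451481 / 25327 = 846.98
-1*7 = -7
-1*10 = -10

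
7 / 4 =1.75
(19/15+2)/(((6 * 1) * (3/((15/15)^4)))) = 49/270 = 0.18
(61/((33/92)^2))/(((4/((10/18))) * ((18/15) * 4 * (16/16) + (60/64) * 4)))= 12907600/1675971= 7.70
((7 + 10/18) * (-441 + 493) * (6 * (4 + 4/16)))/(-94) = -15028/141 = -106.58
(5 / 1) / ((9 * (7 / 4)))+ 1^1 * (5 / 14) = 85 / 126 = 0.67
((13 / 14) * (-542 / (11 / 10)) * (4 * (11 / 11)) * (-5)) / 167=704600 / 12859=54.79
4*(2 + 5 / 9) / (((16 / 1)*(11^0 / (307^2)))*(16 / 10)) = 37634.15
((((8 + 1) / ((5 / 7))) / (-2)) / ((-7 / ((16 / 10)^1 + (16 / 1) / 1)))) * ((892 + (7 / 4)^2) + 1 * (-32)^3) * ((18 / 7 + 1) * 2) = -3606195.21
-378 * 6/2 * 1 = -1134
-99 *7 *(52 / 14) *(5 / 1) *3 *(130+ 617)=-28841670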